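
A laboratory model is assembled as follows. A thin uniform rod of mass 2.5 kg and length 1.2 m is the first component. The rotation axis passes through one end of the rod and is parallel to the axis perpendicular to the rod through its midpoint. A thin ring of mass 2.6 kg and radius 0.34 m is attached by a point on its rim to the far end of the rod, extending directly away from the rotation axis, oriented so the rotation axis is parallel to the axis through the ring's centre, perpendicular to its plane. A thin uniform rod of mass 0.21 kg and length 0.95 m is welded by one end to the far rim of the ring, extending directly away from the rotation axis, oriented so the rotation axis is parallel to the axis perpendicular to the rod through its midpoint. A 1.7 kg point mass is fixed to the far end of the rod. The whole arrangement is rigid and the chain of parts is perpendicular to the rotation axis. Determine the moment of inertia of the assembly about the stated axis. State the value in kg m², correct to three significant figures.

22.5

Thin rod: I_cm = (1/12)ML² = (1/12)(2.5)(1.2)² = 0.3 kg m²; centre at d = 0.6 m, so the parallel axis theorem gives I = 0.3 + (2.5)(0.6)² = 1.2 kg m².
Thin ring: I_cm = MR² = (2.6)(0.34)² = 0.30056 kg m²; centre at d = 0.6 + 0.6 + 0.34 = 1.54 m, so the parallel axis theorem gives I = 0.30056 + (2.6)(1.54)² = 6.4667 kg m².
Thin rod: I_cm = (1/12)ML² = (1/12)(0.21)(0.95)² = 0.015794 kg m²; centre at d = 0.6 + 0.6 + 0.34 + 0.34 + 0.475 = 2.355 m, so the parallel axis theorem gives I = 0.015794 + (0.21)(2.355)² = 1.1805 kg m².
Point mass: I_cm = 0; centre at d = 0.6 + 0.6 + 0.34 + 0.34 + 0.475 + 0.475 = 2.83 m, so the parallel axis theorem gives I = 0 + (1.7)(2.83)² = 13.615 kg m².
Total I = 1.2 + 6.4667 + 1.1805 + 13.615 = 22.462 kg m².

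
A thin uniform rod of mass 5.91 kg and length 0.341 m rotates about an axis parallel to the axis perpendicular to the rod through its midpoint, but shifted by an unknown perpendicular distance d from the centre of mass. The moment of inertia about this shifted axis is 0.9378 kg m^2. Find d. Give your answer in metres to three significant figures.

About the centre-of-mass axis, I_cm = (1/12)ML² = (1/12)(5.91)(0.341)² = 0.057268 kg m^2.
Parallel axis theorem: I = I_cm + Md², so Md² = 0.9378 − 0.057268 = 0.88053 kg m^2.
d = √(0.88053 / 5.91) = 0.38599 m.

0.386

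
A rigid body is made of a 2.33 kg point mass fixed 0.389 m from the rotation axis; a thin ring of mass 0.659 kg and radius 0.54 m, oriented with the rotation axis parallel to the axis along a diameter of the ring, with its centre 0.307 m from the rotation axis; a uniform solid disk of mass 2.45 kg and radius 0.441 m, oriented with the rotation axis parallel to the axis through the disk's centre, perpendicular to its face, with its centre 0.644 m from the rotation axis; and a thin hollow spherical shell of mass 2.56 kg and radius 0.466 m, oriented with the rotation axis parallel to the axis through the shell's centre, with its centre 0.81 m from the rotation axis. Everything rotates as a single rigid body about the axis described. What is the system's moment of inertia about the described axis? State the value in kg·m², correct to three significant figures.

Point mass: I_cm = 0; centre at d = 0.389 m, so I = I_cm + Md² gives I = 0 + (2.33)(0.389)² = 0.35258 kg·m².
Thin ring: I_cm = (1/2)MR² = (1/2)(0.659)(0.54)² = 0.096082 kg·m²; centre at d = 0.307 m, so I = I_cm + Md² gives I = 0.096082 + (0.659)(0.307)² = 0.15819 kg·m².
Solid disk: I_cm = (1/2)MR² = (1/2)(2.45)(0.441)² = 0.23824 kg·m²; centre at d = 0.644 m, so I = I_cm + Md² gives I = 0.23824 + (2.45)(0.644)² = 1.2543 kg·m².
Spherical shell: I_cm = (2/3)MR² = (2/3)(2.56)(0.466)² = 0.37061 kg·m²; centre at d = 0.81 m, so I = I_cm + Md² gives I = 0.37061 + (2.56)(0.81)² = 2.0502 kg·m².
Total I = 0.35258 + 0.15819 + 1.2543 + 2.0502 = 3.8153 kg·m².

3.82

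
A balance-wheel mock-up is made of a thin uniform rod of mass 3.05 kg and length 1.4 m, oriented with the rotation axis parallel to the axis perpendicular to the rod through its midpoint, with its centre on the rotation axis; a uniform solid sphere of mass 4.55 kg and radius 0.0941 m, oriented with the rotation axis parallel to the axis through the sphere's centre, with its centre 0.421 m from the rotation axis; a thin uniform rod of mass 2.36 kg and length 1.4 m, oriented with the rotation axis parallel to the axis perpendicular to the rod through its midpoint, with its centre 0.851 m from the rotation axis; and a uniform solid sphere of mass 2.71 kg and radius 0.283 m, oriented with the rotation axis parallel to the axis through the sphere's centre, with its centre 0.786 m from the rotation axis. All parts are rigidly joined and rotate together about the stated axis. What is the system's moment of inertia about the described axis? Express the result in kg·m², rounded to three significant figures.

5.18

Thin rod: I_cm = (1/12)ML² = (1/12)(3.05)(1.4)² = 0.49817 kg·m²; axis through the centre, so I = 0.49817 kg·m².
Solid sphere: I_cm = (2/5)MR² = (2/5)(4.55)(0.0941)² = 0.016116 kg·m²; centre at d = 0.421 m, so the parallel axis theorem gives I = 0.016116 + (4.55)(0.421)² = 0.82256 kg·m².
Thin rod: I_cm = (1/12)ML² = (1/12)(2.36)(1.4)² = 0.38547 kg·m²; centre at d = 0.851 m, so the parallel axis theorem gives I = 0.38547 + (2.36)(0.851)² = 2.0946 kg·m².
Solid sphere: I_cm = (2/5)MR² = (2/5)(2.71)(0.283)² = 0.086816 kg·m²; centre at d = 0.786 m, so the parallel axis theorem gives I = 0.086816 + (2.71)(0.786)² = 1.761 kg·m².
Total I = 0.49817 + 0.82256 + 2.0946 + 1.761 = 5.1764 kg·m².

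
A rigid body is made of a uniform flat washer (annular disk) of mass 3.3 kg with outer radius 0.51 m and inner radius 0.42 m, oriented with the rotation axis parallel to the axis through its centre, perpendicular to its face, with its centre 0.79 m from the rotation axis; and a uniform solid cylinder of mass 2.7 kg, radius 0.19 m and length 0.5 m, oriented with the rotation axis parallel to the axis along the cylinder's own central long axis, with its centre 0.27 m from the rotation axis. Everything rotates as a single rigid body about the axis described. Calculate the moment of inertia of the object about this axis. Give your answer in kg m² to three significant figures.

Annular disk: I_cm = (1/2)M(R²+r²) = (1/2)(3.3)[(0.51)² + (0.42)²] = 0.72023 kg m²; centre at d = 0.79 m, so the parallel axis theorem gives I = 0.72023 + (3.3)(0.79)² = 2.7798 kg m².
Solid cylinder: I_cm = (1/2)MR² = (1/2)(2.7)(0.19)² = 0.048735 kg m²; centre at d = 0.27 m, so the parallel axis theorem gives I = 0.048735 + (2.7)(0.27)² = 0.24557 kg m².
Total I = 2.7798 + 0.24557 = 3.0253 kg m².

3.03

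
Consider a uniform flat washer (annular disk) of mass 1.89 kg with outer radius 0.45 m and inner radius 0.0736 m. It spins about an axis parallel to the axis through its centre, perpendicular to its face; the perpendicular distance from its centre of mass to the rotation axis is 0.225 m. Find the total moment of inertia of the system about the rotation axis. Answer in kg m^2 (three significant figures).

I_cm = (1/2)M(R²+r²) = (1/2)(1.89)[(0.45)² + (0.0736)²] = 0.19648 kg m^2; centre at d = 0.225 m, so the parallel axis theorem gives I = 0.19648 + (1.89)(0.225)² = 0.29216 kg m^2.

0.292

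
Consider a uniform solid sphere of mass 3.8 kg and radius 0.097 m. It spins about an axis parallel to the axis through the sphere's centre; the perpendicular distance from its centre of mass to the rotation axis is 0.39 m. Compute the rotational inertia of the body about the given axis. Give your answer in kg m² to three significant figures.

I_cm = (2/5)MR² = (2/5)(3.8)(0.097)² = 0.014302 kg m²; centre at d = 0.39 m, so the parallel axis theorem gives I = 0.014302 + (3.8)(0.39)² = 0.59228 kg m².

0.592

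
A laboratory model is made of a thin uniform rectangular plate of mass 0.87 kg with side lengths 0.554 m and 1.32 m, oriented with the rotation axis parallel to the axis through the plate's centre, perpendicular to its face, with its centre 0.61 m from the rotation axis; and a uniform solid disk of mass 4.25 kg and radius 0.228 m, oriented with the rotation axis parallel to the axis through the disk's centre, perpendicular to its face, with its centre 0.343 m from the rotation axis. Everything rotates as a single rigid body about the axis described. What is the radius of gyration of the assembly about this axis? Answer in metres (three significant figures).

0.460

Rectangular plate: I_cm = (1/12)M(a²+b²) = (1/12)(0.87)[(0.554)² + (1.32)²] = 0.14858 kg m^2; centre at d = 0.61 m, so I = I_cm + Md² gives I = 0.14858 + (0.87)(0.61)² = 0.4723 kg m^2.
Solid disk: I_cm = (1/2)MR² = (1/2)(4.25)(0.228)² = 0.11047 kg m^2; centre at d = 0.343 m, so I = I_cm + Md² gives I = 0.11047 + (4.25)(0.343)² = 0.61047 kg m^2.
Total I = 1.0828 kg m^2; total mass M = 5.12 kg.
k = √(I/M) = √(1.0828/5.12) = 0.45987 m.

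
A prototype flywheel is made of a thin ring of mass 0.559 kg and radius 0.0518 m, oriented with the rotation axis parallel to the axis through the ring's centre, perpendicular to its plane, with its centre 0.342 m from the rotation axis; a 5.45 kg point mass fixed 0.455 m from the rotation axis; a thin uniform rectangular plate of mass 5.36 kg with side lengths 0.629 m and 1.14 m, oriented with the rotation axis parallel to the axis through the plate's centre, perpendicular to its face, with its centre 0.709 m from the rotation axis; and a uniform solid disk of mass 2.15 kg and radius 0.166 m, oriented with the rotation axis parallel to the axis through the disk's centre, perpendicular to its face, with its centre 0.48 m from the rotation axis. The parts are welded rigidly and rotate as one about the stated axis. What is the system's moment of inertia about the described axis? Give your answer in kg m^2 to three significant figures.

Thin ring: I_cm = MR² = (0.559)(0.0518)² = 0.0014999 kg m^2; centre at d = 0.342 m, so I = I_cm + Md² gives I = 0.0014999 + (0.559)(0.342)² = 0.066883 kg m^2.
Point mass: I_cm = 0; centre at d = 0.455 m, so I = I_cm + Md² gives I = 0 + (5.45)(0.455)² = 1.1283 kg m^2.
Rectangular plate: I_cm = (1/12)M(a²+b²) = (1/12)(5.36)[(0.629)² + (1.14)²] = 0.75721 kg m^2; centre at d = 0.709 m, so I = I_cm + Md² gives I = 0.75721 + (5.36)(0.709)² = 3.4516 kg m^2.
Solid disk: I_cm = (1/2)MR² = (1/2)(2.15)(0.166)² = 0.029623 kg m^2; centre at d = 0.48 m, so I = I_cm + Md² gives I = 0.029623 + (2.15)(0.48)² = 0.52498 kg m^2.
Total I = 0.066883 + 1.1283 + 3.4516 + 0.52498 = 5.1717 kg m^2.

5.17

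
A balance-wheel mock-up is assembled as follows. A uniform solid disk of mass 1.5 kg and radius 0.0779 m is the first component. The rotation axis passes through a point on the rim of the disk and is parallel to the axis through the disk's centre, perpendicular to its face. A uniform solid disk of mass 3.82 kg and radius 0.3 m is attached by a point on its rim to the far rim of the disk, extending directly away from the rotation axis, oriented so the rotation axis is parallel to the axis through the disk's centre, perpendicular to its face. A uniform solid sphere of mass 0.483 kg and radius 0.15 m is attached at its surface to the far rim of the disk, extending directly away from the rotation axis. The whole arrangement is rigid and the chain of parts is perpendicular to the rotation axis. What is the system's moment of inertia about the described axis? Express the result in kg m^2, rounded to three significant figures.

Solid disk: I_cm = (1/2)MR² = (1/2)(1.5)(0.0779)² = 0.0045513 kg m^2; centre at d = 0.0779 m, so the parallel axis theorem gives I = 0.0045513 + (1.5)(0.0779)² = 0.013654 kg m^2.
Solid disk: I_cm = (1/2)MR² = (1/2)(3.82)(0.3)² = 0.1719 kg m^2; centre at d = 0.0779 + 0.0779 + 0.3 = 0.4558 m, so the parallel axis theorem gives I = 0.1719 + (3.82)(0.4558)² = 0.96552 kg m^2.
Solid sphere: I_cm = (2/5)MR² = (2/5)(0.483)(0.15)² = 0.004347 kg m^2; centre at d = 0.0779 + 0.0779 + 0.3 + 0.3 + 0.15 = 0.9058 m, so the parallel axis theorem gives I = 0.004347 + (0.483)(0.9058)² = 0.40064 kg m^2.
Total I = 0.013654 + 0.96552 + 0.40064 = 1.3798 kg m^2.

1.38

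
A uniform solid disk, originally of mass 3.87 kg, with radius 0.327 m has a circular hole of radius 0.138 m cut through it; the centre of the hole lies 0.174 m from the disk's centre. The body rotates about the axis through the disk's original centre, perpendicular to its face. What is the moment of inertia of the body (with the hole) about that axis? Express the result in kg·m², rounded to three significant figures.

0.179

Unpierced body about its centre: I₀ = (1/2)MR² = (1/2)(3.87)(0.327)² = 0.20691 kg·m².
The removed disk has mass m = M·(r/R)² = (3.87)(0.138/0.327)² = 0.68925 kg (same uniform areal density).
Its moment of inertia about the rotation axis (parallel-axis theorem): I_hole = (1/2)mr² + md² = (1/2)(0.68925)(0.138)² + (0.68925)(0.174)² = 0.027431 kg·m².
Treating the hole as negative mass, I = I₀ − I_hole = 0.20691 − 0.027431 = 0.17948 kg·m².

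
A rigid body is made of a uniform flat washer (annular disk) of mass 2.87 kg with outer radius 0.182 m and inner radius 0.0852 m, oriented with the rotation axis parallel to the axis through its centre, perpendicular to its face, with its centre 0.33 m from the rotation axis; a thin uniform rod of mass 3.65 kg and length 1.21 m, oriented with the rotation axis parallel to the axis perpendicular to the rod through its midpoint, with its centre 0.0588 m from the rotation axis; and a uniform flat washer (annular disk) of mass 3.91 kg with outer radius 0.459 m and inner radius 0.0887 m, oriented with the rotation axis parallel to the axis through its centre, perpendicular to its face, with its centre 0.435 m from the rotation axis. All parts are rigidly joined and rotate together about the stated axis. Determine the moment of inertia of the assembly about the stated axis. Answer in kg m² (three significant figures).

Annular disk: I_cm = (1/2)M(R²+r²) = (1/2)(2.87)[(0.182)² + (0.0852)²] = 0.05795 kg m²; centre at d = 0.33 m, so the parallel axis theorem gives I = 0.05795 + (2.87)(0.33)² = 0.37049 kg m².
Thin rod: I_cm = (1/12)ML² = (1/12)(3.65)(1.21)² = 0.44533 kg m²; centre at d = 0.0588 m, so the parallel axis theorem gives I = 0.44533 + (3.65)(0.0588)² = 0.45795 kg m².
Annular disk: I_cm = (1/2)M(R²+r²) = (1/2)(3.91)[(0.459)² + (0.0887)²] = 0.42726 kg m²; centre at d = 0.435 m, so the parallel axis theorem gives I = 0.42726 + (3.91)(0.435)² = 1.1671 kg m².
Total I = 0.37049 + 0.45795 + 1.1671 = 1.9956 kg m².

2.00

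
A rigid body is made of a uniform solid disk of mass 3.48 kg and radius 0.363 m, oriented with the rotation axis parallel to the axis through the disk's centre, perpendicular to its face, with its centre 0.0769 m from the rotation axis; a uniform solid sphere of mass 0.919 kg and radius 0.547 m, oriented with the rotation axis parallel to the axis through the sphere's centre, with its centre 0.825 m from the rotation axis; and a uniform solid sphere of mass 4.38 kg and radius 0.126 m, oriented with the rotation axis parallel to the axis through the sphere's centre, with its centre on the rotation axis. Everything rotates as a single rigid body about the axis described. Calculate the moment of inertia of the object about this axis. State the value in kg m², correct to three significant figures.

1.01

Solid disk: I_cm = (1/2)MR² = (1/2)(3.48)(0.363)² = 0.22928 kg m²; centre at d = 0.0769 m, so I = I_cm + Md² gives I = 0.22928 + (3.48)(0.0769)² = 0.24986 kg m².
Solid sphere: I_cm = (2/5)MR² = (2/5)(0.919)(0.547)² = 0.10999 kg m²; centre at d = 0.825 m, so I = I_cm + Md² gives I = 0.10999 + (0.919)(0.825)² = 0.73548 kg m².
Solid sphere: I_cm = (2/5)MR² = (2/5)(4.38)(0.126)² = 0.027815 kg m²; axis through the centre, so I = 0.027815 kg m².
Total I = 0.24986 + 0.73548 + 0.027815 = 1.0132 kg m².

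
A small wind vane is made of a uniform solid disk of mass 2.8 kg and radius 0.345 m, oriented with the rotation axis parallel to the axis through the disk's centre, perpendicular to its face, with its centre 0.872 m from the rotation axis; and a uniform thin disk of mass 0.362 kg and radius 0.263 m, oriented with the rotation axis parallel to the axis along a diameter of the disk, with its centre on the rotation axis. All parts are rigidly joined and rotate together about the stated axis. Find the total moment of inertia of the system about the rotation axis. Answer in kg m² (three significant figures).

2.30

Solid disk: I_cm = (1/2)MR² = (1/2)(2.8)(0.345)² = 0.16663 kg m²; centre at d = 0.872 m, so I = I_cm + Md² gives I = 0.16663 + (2.8)(0.872)² = 2.2957 kg m².
Thin disk: I_cm = (1/4)MR² = (1/4)(0.362)(0.263)² = 0.0062598 kg m²; axis through the centre, so I = 0.0062598 kg m².
Total I = 2.2957 + 0.0062598 = 2.302 kg m².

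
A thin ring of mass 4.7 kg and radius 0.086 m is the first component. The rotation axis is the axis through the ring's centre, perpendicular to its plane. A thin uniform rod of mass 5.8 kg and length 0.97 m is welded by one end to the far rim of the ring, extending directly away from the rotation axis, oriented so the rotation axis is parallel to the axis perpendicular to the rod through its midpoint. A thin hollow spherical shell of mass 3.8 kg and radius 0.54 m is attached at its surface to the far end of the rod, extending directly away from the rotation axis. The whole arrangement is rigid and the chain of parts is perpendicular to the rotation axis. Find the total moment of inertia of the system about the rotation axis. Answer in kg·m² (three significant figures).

Thin ring: I_cm = MR² = (4.7)(0.086)² = 0.034761 kg·m²; axis through the centre, so I = 0.034761 kg·m².
Thin rod: I_cm = (1/12)ML² = (1/12)(5.8)(0.97)² = 0.45477 kg·m²; centre at d = 0.086 + 0.485 = 0.571 m, so the parallel axis theorem gives I = 0.45477 + (5.8)(0.571)² = 2.3458 kg·m².
Spherical shell: I_cm = (2/3)MR² = (2/3)(3.8)(0.54)² = 0.73872 kg·m²; centre at d = 0.086 + 0.485 + 0.485 + 0.54 = 1.596 m, so the parallel axis theorem gives I = 0.73872 + (3.8)(1.596)² = 10.418 kg·m².
Total I = 0.034761 + 2.3458 + 10.418 = 12.799 kg·m².

12.8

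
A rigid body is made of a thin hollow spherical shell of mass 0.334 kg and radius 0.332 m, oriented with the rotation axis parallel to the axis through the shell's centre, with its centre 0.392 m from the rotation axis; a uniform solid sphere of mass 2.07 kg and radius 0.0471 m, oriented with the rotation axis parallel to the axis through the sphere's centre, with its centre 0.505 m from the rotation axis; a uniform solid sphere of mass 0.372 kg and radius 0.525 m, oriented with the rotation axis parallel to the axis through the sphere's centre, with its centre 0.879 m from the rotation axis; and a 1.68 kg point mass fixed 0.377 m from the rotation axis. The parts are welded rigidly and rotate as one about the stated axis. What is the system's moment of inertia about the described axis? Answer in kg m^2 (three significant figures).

1.17

Spherical shell: I_cm = (2/3)MR² = (2/3)(0.334)(0.332)² = 0.024543 kg m^2; centre at d = 0.392 m, so I = I_cm + Md² gives I = 0.024543 + (0.334)(0.392)² = 0.075867 kg m^2.
Solid sphere: I_cm = (2/5)MR² = (2/5)(2.07)(0.0471)² = 0.0018368 kg m^2; centre at d = 0.505 m, so I = I_cm + Md² gives I = 0.0018368 + (2.07)(0.505)² = 0.52974 kg m^2.
Solid sphere: I_cm = (2/5)MR² = (2/5)(0.372)(0.525)² = 0.041013 kg m^2; centre at d = 0.879 m, so I = I_cm + Md² gives I = 0.041013 + (0.372)(0.879)² = 0.32844 kg m^2.
Point mass: I_cm = 0; centre at d = 0.377 m, so I = I_cm + Md² gives I = 0 + (1.68)(0.377)² = 0.23878 kg m^2.
Total I = 0.075867 + 0.52974 + 0.32844 + 0.23878 = 1.1728 kg m^2.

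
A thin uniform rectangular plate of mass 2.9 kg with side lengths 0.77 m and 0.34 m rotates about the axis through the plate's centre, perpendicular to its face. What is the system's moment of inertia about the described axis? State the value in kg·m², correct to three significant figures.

I_cm = (1/12)M(a²+b²) = (1/12)(2.9)[(0.77)² + (0.34)²] = 0.17122 kg·m²; axis through the centre, so I = 0.17122 kg·m².

0.171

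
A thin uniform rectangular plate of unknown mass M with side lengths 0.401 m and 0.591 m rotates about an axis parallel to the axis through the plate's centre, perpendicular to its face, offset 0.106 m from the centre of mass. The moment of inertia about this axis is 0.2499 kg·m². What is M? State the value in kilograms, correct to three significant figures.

I = I_cm + Md² = (1/12)M(a²+b²) + Md² = M·[0.0833333·[(0.401)² + (0.591)²] + (0.106)²] = M·0.053743.
So M = 0.2499 / 0.053743 = 4.6499 kg.

4.65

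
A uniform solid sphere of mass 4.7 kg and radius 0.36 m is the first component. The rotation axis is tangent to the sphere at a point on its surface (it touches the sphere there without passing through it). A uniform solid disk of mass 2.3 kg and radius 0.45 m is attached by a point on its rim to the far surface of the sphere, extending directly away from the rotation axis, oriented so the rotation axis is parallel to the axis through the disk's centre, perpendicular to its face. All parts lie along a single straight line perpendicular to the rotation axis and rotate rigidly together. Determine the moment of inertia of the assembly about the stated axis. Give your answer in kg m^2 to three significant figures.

4.23

Solid sphere: I_cm = (2/5)MR² = (2/5)(4.7)(0.36)² = 0.24365 kg m^2; centre at d = 0.36 m, so the parallel axis theorem gives I = 0.24365 + (4.7)(0.36)² = 0.85277 kg m^2.
Solid disk: I_cm = (1/2)MR² = (1/2)(2.3)(0.45)² = 0.23287 kg m^2; centre at d = 0.36 + 0.36 + 0.45 = 1.17 m, so the parallel axis theorem gives I = 0.23287 + (2.3)(1.17)² = 3.3813 kg m^2.
Total I = 0.85277 + 3.3813 = 4.2341 kg m^2.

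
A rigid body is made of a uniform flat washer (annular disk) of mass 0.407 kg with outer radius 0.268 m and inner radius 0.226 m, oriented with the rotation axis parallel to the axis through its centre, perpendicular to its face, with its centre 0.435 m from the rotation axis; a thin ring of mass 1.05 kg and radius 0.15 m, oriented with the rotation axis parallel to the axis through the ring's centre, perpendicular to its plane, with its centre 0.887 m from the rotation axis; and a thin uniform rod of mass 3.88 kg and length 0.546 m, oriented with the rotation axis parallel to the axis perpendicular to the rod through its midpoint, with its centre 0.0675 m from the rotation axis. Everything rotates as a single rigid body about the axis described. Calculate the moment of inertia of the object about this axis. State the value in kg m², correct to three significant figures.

Annular disk: I_cm = (1/2)M(R²+r²) = (1/2)(0.407)[(0.268)² + (0.226)²] = 0.02501 kg m²; centre at d = 0.435 m, so the parallel axis theorem gives I = 0.02501 + (0.407)(0.435)² = 0.10202 kg m².
Thin ring: I_cm = MR² = (1.05)(0.15)² = 0.023625 kg m²; centre at d = 0.887 m, so the parallel axis theorem gives I = 0.023625 + (1.05)(0.887)² = 0.84973 kg m².
Thin rod: I_cm = (1/12)ML² = (1/12)(3.88)(0.546)² = 0.096391 kg m²; centre at d = 0.0675 m, so the parallel axis theorem gives I = 0.096391 + (3.88)(0.0675)² = 0.11407 kg m².
Total I = 0.10202 + 0.84973 + 0.11407 = 1.0658 kg m².

1.07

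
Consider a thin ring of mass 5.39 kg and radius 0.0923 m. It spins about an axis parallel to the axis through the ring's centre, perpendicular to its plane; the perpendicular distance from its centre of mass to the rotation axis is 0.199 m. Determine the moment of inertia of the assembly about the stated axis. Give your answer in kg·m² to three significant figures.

I_cm = MR² = (5.39)(0.0923)² = 0.045919 kg·m²; centre at d = 0.199 m, so the parallel axis theorem gives I = 0.045919 + (5.39)(0.199)² = 0.25937 kg·m².

0.259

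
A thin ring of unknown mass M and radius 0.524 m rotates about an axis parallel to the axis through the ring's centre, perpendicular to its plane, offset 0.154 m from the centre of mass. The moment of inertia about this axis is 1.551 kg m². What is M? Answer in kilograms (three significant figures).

I = I_cm + Md² = MR² + Md² = M·[1·(0.524)² + (0.154)²] = M·0.29829.
So M = 1.551 / 0.29829 = 5.1996 kg.

5.20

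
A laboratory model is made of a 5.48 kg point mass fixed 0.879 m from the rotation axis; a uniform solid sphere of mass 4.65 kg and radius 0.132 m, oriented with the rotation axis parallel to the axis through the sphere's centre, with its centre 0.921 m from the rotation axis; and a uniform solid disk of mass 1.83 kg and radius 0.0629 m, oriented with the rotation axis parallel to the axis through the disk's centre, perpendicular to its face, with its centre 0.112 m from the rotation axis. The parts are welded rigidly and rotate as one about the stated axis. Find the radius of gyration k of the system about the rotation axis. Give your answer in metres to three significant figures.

0.830

Point mass: I_cm = 0; centre at d = 0.879 m, so I = I_cm + Md² gives I = 0 + (5.48)(0.879)² = 4.2341 kg m^2.
Solid sphere: I_cm = (2/5)MR² = (2/5)(4.65)(0.132)² = 0.032409 kg m^2; centre at d = 0.921 m, so I = I_cm + Md² gives I = 0.032409 + (4.65)(0.921)² = 3.9767 kg m^2.
Solid disk: I_cm = (1/2)MR² = (1/2)(1.83)(0.0629)² = 0.0036201 kg m^2; centre at d = 0.112 m, so I = I_cm + Md² gives I = 0.0036201 + (1.83)(0.112)² = 0.026576 kg m^2.
Total I = 8.2374 kg m^2; total mass M = 11.96 kg.
k = √(I/M) = √(8.2374/11.96) = 0.82991 m.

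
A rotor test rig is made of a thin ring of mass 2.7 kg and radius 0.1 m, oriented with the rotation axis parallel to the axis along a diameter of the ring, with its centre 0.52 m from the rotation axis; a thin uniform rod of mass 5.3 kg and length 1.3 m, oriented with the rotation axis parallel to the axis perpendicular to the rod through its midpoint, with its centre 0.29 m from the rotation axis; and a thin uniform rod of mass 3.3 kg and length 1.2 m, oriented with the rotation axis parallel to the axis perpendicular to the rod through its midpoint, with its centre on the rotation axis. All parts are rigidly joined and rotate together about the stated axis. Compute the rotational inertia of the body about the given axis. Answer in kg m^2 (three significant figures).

2.33

Thin ring: I_cm = (1/2)MR² = (1/2)(2.7)(0.1)² = 0.0135 kg m^2; centre at d = 0.52 m, so I = I_cm + Md² gives I = 0.0135 + (2.7)(0.52)² = 0.74358 kg m^2.
Thin rod: I_cm = (1/12)ML² = (1/12)(5.3)(1.3)² = 0.74642 kg m^2; centre at d = 0.29 m, so I = I_cm + Md² gives I = 0.74642 + (5.3)(0.29)² = 1.1921 kg m^2.
Thin rod: I_cm = (1/12)ML² = (1/12)(3.3)(1.2)² = 0.396 kg m^2; axis through the centre, so I = 0.396 kg m^2.
Total I = 0.74358 + 1.1921 + 0.396 = 2.3317 kg m^2.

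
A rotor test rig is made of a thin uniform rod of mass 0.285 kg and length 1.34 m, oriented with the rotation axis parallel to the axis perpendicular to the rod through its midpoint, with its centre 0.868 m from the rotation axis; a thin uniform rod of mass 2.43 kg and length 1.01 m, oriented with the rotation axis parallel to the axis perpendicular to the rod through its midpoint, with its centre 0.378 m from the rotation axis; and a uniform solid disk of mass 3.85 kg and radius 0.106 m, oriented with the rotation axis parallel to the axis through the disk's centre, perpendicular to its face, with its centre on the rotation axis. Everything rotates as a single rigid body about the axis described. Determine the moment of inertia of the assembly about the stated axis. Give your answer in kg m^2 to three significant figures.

Thin rod: I_cm = (1/12)ML² = (1/12)(0.285)(1.34)² = 0.042646 kg m^2; centre at d = 0.868 m, so the parallel axis theorem gives I = 0.042646 + (0.285)(0.868)² = 0.25737 kg m^2.
Thin rod: I_cm = (1/12)ML² = (1/12)(2.43)(1.01)² = 0.20657 kg m^2; centre at d = 0.378 m, so the parallel axis theorem gives I = 0.20657 + (2.43)(0.378)² = 0.55378 kg m^2.
Solid disk: I_cm = (1/2)MR² = (1/2)(3.85)(0.106)² = 0.021629 kg m^2; axis through the centre, so I = 0.021629 kg m^2.
Total I = 0.25737 + 0.55378 + 0.021629 = 0.83278 kg m^2.

0.833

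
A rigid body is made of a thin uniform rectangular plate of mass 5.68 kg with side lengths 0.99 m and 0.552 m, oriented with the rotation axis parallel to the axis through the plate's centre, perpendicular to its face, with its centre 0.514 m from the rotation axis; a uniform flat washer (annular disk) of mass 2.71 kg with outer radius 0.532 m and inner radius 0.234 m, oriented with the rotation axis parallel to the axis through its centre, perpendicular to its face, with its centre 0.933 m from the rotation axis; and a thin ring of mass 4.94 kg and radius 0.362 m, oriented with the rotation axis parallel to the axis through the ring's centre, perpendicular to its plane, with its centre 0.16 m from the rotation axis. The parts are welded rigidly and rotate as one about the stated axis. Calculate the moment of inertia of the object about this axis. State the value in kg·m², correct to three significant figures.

Rectangular plate: I_cm = (1/12)M(a²+b²) = (1/12)(5.68)[(0.99)² + (0.552)²] = 0.60814 kg·m²; centre at d = 0.514 m, so the parallel axis theorem gives I = 0.60814 + (5.68)(0.514)² = 2.1088 kg·m².
Annular disk: I_cm = (1/2)M(R²+r²) = (1/2)(2.71)[(0.532)² + (0.234)²] = 0.45769 kg·m²; centre at d = 0.933 m, so the parallel axis theorem gives I = 0.45769 + (2.71)(0.933)² = 2.8167 kg·m².
Thin ring: I_cm = MR² = (4.94)(0.362)² = 0.64736 kg·m²; centre at d = 0.16 m, so the parallel axis theorem gives I = 0.64736 + (4.94)(0.16)² = 0.77382 kg·m².
Total I = 2.1088 + 2.8167 + 0.77382 = 5.6993 kg·m².

5.70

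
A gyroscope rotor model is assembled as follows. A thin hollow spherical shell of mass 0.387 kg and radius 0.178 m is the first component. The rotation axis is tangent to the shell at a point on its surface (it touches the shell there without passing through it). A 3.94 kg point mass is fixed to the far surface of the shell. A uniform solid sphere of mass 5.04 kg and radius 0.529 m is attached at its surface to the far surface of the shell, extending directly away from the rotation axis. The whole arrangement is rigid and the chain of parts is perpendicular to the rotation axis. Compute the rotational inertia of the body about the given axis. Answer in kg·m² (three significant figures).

Spherical shell: I_cm = (2/3)MR² = (2/3)(0.387)(0.178)² = 0.0081745 kg·m²; centre at d = 0.178 m, so I = I_cm + Md² gives I = 0.0081745 + (0.387)(0.178)² = 0.020436 kg·m².
Point mass: I_cm = 0; centre at d = 0.178 + 0.178 = 0.356 m, so I = I_cm + Md² gives I = 0 + (3.94)(0.356)² = 0.49934 kg·m².
Solid sphere: I_cm = (2/5)MR² = (2/5)(5.04)(0.529)² = 0.56416 kg·m²; centre at d = 0.178 + 0.178 + 0.529 = 0.885 m, so I = I_cm + Md² gives I = 0.56416 + (5.04)(0.885)² = 4.5116 kg·m².
Total I = 0.020436 + 0.49934 + 4.5116 = 5.0314 kg·m².

5.03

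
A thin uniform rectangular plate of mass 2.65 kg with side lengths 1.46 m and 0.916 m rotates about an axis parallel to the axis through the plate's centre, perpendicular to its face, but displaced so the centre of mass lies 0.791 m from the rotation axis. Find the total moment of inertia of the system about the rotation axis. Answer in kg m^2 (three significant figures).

2.31

I_cm = (1/12)M(a²+b²) = (1/12)(2.65)[(1.46)² + (0.916)²] = 0.65602 kg m^2; centre at d = 0.791 m, so the parallel axis theorem gives I = 0.65602 + (2.65)(0.791)² = 2.3141 kg m^2.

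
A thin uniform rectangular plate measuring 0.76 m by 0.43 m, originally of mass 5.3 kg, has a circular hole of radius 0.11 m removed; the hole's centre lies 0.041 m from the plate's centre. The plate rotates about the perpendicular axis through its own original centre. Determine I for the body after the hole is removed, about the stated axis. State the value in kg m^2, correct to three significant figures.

0.332

Unpierced body about its centre: I₀ = (1/12)M(a²+b²) = (1/12)(5.3)[(0.76)² + (0.43)²] = 0.33677 kg m^2.
The removed disk has mass m = M·πr²/(ab) = (5.3)·π(0.11)²/(0.76·0.43) = 0.61649 kg (same uniform areal density).
Its moment of inertia about the rotation axis (parallel-axis theorem): I_hole = (1/2)mr² + md² = (1/2)(0.61649)(0.11)² + (0.61649)(0.041)² = 0.0047661 kg m^2.
Treating the hole as negative mass, I = I₀ − I_hole = 0.33677 − 0.0047661 = 0.332 kg m^2.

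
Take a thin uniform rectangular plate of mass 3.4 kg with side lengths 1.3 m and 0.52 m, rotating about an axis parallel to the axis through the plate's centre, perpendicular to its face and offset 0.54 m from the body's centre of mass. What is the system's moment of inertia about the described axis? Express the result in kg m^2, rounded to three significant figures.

1.55

I_cm = (1/12)M(a²+b²) = (1/12)(3.4)[(1.3)² + (0.52)²] = 0.55545 kg m^2; centre at d = 0.54 m, so I = I_cm + Md² gives I = 0.55545 + (3.4)(0.54)² = 1.5469 kg m^2.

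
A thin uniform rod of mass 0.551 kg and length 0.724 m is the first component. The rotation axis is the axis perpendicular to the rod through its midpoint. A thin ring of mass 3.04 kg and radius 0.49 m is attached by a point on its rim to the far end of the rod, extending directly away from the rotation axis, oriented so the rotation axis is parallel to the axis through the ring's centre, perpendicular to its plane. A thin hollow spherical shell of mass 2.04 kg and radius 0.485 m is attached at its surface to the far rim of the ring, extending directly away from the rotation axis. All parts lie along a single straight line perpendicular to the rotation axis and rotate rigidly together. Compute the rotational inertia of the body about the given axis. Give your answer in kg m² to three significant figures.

Thin rod: I_cm = (1/12)ML² = (1/12)(0.551)(0.724)² = 0.024068 kg m²; axis through the centre, so I = 0.024068 kg m².
Thin ring: I_cm = MR² = (3.04)(0.49)² = 0.7299 kg m²; centre at d = 0.362 + 0.49 = 0.852 m, so I = I_cm + Md² gives I = 0.7299 + (3.04)(0.852)² = 2.9367 kg m².
Spherical shell: I_cm = (2/3)MR² = (2/3)(2.04)(0.485)² = 0.31991 kg m²; centre at d = 0.362 + 0.49 + 0.49 + 0.485 = 1.827 m, so I = I_cm + Md² gives I = 0.31991 + (2.04)(1.827)² = 7.1293 kg m².
Total I = 0.024068 + 2.9367 + 7.1293 = 10.09 kg m².

10.1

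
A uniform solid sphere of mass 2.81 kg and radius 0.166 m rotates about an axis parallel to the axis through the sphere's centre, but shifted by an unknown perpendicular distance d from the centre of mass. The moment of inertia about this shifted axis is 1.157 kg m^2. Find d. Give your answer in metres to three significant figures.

About the centre-of-mass axis, I_cm = (2/5)MR² = (2/5)(2.81)(0.166)² = 0.030973 kg m^2.
Parallel axis theorem: I = I_cm + Md², so Md² = 1.157 − 0.030973 = 1.126 kg m^2.
d = √(1.126 / 2.81) = 0.63303 m.

0.633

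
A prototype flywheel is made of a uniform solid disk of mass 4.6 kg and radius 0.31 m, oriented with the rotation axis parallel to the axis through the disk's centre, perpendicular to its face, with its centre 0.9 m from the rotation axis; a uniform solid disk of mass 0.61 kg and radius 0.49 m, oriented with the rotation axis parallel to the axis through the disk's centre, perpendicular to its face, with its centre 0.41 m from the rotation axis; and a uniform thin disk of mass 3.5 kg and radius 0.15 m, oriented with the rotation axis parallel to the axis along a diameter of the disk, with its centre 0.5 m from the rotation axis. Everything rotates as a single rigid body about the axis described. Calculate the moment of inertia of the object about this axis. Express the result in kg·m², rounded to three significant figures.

5.02

Solid disk: I_cm = (1/2)MR² = (1/2)(4.6)(0.31)² = 0.22103 kg·m²; centre at d = 0.9 m, so the parallel axis theorem gives I = 0.22103 + (4.6)(0.9)² = 3.947 kg·m².
Solid disk: I_cm = (1/2)MR² = (1/2)(0.61)(0.49)² = 0.07323 kg·m²; centre at d = 0.41 m, so the parallel axis theorem gives I = 0.07323 + (0.61)(0.41)² = 0.17577 kg·m².
Thin disk: I_cm = (1/4)MR² = (1/4)(3.5)(0.15)² = 0.019688 kg·m²; centre at d = 0.5 m, so the parallel axis theorem gives I = 0.019688 + (3.5)(0.5)² = 0.89469 kg·m².
Total I = 3.947 + 0.17577 + 0.89469 = 5.0175 kg·m².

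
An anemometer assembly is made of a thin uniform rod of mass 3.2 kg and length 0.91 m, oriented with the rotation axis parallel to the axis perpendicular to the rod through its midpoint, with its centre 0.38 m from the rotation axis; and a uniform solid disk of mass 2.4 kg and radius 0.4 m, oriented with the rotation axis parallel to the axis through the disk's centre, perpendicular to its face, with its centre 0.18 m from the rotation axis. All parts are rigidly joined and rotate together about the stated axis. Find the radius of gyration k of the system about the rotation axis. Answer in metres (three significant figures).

Thin rod: I_cm = (1/12)ML² = (1/12)(3.2)(0.91)² = 0.22083 kg m²; centre at d = 0.38 m, so the parallel axis theorem gives I = 0.22083 + (3.2)(0.38)² = 0.68291 kg m².
Solid disk: I_cm = (1/2)MR² = (1/2)(2.4)(0.4)² = 0.192 kg m²; centre at d = 0.18 m, so the parallel axis theorem gives I = 0.192 + (2.4)(0.18)² = 0.26976 kg m².
Total I = 0.95267 kg m²; total mass M = 5.6 kg.
k = √(I/M) = √(0.95267/5.6) = 0.41245 m.

0.412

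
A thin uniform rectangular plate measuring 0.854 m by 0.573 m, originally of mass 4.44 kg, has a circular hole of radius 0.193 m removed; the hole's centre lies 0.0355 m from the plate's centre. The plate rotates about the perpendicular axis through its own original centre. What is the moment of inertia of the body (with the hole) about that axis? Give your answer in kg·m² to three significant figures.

0.370

Unpierced body about its centre: I₀ = (1/12)M(a²+b²) = (1/12)(4.44)[(0.854)² + (0.573)²] = 0.39133 kg·m².
The removed disk has mass m = M·πr²/(ab) = (4.44)·π(0.193)²/(0.854·0.573) = 1.0618 kg (same uniform areal density).
Its moment of inertia about the rotation axis (parallel-axis theorem): I_hole = (1/2)mr² + md² = (1/2)(1.0618)(0.193)² + (1.0618)(0.0355)² = 0.021113 kg·m².
Treating the hole as negative mass, I = I₀ − I_hole = 0.39133 − 0.021113 = 0.37022 kg·m².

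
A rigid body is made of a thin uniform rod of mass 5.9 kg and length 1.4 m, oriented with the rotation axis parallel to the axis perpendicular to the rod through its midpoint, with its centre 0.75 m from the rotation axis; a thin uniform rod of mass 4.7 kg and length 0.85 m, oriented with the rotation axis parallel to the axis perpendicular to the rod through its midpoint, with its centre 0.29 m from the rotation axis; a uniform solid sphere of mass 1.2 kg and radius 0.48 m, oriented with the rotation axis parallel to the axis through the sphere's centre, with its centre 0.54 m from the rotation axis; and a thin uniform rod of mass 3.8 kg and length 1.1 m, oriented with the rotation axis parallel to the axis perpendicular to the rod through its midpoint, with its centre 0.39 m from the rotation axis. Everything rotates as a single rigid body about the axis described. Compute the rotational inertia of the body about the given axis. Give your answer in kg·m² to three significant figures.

6.38

Thin rod: I_cm = (1/12)ML² = (1/12)(5.9)(1.4)² = 0.96367 kg·m²; centre at d = 0.75 m, so the parallel axis theorem gives I = 0.96367 + (5.9)(0.75)² = 4.2824 kg·m².
Thin rod: I_cm = (1/12)ML² = (1/12)(4.7)(0.85)² = 0.28298 kg·m²; centre at d = 0.29 m, so the parallel axis theorem gives I = 0.28298 + (4.7)(0.29)² = 0.67825 kg·m².
Solid sphere: I_cm = (2/5)MR² = (2/5)(1.2)(0.48)² = 0.11059 kg·m²; centre at d = 0.54 m, so the parallel axis theorem gives I = 0.11059 + (1.2)(0.54)² = 0.46051 kg·m².
Thin rod: I_cm = (1/12)ML² = (1/12)(3.8)(1.1)² = 0.38317 kg·m²; centre at d = 0.39 m, so the parallel axis theorem gives I = 0.38317 + (3.8)(0.39)² = 0.96115 kg·m².
Total I = 4.2824 + 0.67825 + 0.46051 + 0.96115 = 6.3823 kg·m².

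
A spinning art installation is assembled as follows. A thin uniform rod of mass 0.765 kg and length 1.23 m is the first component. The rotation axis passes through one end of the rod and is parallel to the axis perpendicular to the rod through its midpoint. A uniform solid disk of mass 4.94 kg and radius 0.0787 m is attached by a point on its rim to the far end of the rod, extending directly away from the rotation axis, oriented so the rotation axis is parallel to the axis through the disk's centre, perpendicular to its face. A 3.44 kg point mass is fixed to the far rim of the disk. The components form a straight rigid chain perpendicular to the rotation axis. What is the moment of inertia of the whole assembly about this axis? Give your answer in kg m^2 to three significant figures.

15.5

Thin rod: I_cm = (1/12)ML² = (1/12)(0.765)(1.23)² = 0.096447 kg m^2; centre at d = 0.615 m, so the parallel axis theorem gives I = 0.096447 + (0.765)(0.615)² = 0.38579 kg m^2.
Solid disk: I_cm = (1/2)MR² = (1/2)(4.94)(0.0787)² = 0.015298 kg m^2; centre at d = 0.615 + 0.615 + 0.0787 = 1.3087 m, so the parallel axis theorem gives I = 0.015298 + (4.94)(1.3087)² = 8.476 kg m^2.
Point mass: I_cm = 0; centre at d = 0.615 + 0.615 + 0.0787 + 0.0787 = 1.3874 m, so the parallel axis theorem gives I = 0 + (3.44)(1.3874)² = 6.6216 kg m^2.
Total I = 0.38579 + 8.476 + 6.6216 = 15.483 kg m^2.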